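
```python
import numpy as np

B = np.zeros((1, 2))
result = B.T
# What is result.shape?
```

(2, 1)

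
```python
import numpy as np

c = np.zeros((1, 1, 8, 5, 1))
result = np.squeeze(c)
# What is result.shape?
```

(8, 5)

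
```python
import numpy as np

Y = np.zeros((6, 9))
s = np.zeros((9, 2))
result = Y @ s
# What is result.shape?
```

(6, 2)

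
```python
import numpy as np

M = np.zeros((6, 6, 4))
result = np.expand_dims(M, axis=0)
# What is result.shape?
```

(1, 6, 6, 4)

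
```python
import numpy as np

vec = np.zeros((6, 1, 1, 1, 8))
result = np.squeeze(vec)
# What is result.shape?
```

(6, 8)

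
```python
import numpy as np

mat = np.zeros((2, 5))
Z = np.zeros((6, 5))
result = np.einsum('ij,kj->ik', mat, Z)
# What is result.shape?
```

(2, 6)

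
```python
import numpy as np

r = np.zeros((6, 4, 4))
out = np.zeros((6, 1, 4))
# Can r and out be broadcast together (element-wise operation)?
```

Yes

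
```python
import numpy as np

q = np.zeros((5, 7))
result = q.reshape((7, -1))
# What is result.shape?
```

(7, 5)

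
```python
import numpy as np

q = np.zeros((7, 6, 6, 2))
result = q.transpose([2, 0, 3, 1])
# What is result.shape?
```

(6, 7, 2, 6)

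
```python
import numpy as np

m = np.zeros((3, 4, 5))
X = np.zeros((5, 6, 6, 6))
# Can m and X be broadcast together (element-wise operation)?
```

No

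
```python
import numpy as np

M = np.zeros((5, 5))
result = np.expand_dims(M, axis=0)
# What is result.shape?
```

(1, 5, 5)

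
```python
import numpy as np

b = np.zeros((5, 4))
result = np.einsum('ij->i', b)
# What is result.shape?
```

(5,)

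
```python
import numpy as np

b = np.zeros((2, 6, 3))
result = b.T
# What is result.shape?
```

(3, 6, 2)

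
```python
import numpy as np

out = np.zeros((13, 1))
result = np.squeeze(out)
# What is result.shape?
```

(13,)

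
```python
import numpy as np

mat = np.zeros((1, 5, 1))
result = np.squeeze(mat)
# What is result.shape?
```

(5,)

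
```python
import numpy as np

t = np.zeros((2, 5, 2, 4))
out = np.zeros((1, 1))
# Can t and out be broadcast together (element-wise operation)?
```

Yes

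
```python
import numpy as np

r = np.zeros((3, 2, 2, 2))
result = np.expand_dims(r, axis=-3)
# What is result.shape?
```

(3, 2, 1, 2, 2)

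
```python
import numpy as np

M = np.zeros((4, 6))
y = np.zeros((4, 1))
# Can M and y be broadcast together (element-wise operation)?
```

Yes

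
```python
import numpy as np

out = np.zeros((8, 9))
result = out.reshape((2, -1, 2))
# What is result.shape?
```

(2, 18, 2)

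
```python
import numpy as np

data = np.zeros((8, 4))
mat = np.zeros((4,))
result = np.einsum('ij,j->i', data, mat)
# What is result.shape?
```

(8,)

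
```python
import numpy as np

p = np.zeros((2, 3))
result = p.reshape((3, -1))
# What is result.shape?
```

(3, 2)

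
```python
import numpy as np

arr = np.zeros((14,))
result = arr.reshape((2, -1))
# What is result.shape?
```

(2, 7)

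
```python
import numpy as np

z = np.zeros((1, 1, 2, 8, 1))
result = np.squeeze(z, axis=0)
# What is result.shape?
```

(1, 2, 8, 1)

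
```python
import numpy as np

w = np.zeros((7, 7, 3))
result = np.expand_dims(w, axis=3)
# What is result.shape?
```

(7, 7, 3, 1)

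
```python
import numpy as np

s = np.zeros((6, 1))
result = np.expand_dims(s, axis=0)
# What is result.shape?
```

(1, 6, 1)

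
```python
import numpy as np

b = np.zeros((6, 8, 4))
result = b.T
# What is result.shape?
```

(4, 8, 6)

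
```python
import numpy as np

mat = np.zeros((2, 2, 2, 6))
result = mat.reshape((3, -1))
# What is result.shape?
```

(3, 16)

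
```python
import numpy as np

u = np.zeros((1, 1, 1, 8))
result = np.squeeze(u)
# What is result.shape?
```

(8,)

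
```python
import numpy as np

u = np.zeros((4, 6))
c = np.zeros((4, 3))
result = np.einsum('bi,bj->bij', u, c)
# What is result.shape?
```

(4, 6, 3)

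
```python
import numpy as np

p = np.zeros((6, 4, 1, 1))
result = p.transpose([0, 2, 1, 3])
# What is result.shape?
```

(6, 1, 4, 1)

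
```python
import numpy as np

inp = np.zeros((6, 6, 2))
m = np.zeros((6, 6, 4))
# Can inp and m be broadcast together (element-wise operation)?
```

No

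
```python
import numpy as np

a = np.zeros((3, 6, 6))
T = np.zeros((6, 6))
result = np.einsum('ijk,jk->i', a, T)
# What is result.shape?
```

(3,)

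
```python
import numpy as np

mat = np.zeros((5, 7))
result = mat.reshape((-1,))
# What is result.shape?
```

(35,)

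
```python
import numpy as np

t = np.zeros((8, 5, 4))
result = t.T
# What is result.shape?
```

(4, 5, 8)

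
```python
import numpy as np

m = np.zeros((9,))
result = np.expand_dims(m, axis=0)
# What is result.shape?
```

(1, 9)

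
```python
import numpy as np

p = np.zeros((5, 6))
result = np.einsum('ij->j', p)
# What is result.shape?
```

(6,)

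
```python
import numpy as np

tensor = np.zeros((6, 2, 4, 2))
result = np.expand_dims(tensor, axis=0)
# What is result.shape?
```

(1, 6, 2, 4, 2)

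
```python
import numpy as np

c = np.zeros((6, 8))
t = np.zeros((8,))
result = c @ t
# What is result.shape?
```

(6,)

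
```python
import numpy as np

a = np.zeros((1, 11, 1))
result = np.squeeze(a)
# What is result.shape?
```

(11,)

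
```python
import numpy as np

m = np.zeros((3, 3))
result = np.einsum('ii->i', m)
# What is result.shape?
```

(3,)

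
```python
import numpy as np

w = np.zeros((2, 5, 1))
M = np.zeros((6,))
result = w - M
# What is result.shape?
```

(2, 5, 6)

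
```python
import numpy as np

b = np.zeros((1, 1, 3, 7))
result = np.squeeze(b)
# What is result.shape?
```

(3, 7)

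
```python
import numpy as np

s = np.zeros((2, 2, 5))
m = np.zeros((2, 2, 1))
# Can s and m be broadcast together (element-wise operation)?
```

Yes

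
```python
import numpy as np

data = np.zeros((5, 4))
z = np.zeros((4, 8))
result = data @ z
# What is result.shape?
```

(5, 8)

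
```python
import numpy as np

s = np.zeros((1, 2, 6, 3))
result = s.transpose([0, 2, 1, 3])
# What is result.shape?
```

(1, 6, 2, 3)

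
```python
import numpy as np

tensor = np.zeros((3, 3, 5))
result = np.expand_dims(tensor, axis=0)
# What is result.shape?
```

(1, 3, 3, 5)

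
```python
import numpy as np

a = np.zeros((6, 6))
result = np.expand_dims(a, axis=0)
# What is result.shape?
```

(1, 6, 6)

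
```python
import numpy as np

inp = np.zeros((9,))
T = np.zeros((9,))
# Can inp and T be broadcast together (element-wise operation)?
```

Yes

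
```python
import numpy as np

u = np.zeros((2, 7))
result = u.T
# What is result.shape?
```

(7, 2)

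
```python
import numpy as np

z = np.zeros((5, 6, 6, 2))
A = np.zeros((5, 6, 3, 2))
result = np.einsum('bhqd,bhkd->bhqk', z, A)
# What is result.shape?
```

(5, 6, 6, 3)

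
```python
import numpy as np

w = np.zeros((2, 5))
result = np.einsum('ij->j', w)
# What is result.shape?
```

(5,)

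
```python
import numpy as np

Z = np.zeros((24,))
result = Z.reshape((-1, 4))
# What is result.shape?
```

(6, 4)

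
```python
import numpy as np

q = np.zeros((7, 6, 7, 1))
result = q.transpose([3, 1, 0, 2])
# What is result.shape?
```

(1, 6, 7, 7)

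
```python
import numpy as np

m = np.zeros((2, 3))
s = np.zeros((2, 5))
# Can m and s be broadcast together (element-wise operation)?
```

No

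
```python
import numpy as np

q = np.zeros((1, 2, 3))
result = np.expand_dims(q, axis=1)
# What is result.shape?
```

(1, 1, 2, 3)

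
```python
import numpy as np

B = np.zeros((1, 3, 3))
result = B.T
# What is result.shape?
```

(3, 3, 1)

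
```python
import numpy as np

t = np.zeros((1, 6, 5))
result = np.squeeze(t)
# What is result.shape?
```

(6, 5)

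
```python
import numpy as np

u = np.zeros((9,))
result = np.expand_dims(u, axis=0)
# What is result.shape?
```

(1, 9)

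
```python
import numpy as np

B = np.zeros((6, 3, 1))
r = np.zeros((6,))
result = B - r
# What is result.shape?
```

(6, 3, 6)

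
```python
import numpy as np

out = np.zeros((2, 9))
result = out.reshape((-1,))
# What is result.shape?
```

(18,)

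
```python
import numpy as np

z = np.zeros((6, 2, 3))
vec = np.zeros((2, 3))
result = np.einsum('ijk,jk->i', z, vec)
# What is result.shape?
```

(6,)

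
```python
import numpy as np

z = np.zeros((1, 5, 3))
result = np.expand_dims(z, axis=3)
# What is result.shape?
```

(1, 5, 3, 1)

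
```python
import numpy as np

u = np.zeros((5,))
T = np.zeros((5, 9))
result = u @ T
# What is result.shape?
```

(9,)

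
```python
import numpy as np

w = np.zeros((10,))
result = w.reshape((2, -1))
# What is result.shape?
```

(2, 5)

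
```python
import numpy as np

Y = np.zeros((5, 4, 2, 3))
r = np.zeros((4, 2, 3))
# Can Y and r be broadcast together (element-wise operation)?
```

Yes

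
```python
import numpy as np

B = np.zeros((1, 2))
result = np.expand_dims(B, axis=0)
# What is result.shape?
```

(1, 1, 2)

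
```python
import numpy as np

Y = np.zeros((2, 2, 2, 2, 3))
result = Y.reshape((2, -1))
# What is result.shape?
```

(2, 24)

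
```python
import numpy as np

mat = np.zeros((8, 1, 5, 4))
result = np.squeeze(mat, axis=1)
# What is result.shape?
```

(8, 5, 4)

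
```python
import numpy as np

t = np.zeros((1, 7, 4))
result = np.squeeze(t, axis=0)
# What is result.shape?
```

(7, 4)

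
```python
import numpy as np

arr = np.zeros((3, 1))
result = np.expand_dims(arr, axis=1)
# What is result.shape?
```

(3, 1, 1)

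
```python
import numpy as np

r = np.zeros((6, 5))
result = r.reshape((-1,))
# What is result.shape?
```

(30,)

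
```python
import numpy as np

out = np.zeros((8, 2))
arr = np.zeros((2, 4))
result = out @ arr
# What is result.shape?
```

(8, 4)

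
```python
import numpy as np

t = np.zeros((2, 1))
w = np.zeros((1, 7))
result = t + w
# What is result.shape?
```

(2, 7)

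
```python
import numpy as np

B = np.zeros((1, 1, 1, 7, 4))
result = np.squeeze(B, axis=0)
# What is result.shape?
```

(1, 1, 7, 4)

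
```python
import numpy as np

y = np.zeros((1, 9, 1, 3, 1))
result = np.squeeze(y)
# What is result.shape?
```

(9, 3)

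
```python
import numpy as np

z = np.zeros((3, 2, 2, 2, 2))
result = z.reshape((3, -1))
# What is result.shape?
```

(3, 16)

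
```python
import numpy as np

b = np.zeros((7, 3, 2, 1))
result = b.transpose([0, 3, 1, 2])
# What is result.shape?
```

(7, 1, 3, 2)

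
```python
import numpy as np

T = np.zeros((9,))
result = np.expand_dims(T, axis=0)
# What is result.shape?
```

(1, 9)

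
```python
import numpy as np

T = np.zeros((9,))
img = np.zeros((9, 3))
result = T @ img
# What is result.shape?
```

(3,)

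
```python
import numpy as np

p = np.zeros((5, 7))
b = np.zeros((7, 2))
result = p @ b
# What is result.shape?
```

(5, 2)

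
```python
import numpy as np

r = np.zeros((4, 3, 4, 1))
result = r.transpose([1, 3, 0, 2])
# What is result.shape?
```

(3, 1, 4, 4)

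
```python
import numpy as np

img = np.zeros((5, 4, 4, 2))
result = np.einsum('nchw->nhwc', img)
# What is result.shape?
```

(5, 4, 2, 4)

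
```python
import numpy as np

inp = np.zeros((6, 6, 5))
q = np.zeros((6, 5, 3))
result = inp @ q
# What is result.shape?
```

(6, 6, 3)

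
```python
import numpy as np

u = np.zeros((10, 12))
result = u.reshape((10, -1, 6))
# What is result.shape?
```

(10, 2, 6)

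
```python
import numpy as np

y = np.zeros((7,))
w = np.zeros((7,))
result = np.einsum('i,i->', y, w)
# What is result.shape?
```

()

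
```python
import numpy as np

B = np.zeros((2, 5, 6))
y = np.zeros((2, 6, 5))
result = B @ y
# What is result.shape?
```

(2, 5, 5)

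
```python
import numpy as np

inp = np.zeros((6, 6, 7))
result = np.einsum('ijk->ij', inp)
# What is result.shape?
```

(6, 6)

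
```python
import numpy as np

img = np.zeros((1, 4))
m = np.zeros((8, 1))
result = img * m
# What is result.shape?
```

(8, 4)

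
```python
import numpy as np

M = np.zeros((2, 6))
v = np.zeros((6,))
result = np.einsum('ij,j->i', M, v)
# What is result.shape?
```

(2,)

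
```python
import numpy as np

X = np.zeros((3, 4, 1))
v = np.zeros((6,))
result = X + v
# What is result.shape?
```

(3, 4, 6)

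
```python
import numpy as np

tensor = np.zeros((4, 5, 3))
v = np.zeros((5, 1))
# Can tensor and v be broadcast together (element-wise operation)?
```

Yes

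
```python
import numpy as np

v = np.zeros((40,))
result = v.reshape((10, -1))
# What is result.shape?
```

(10, 4)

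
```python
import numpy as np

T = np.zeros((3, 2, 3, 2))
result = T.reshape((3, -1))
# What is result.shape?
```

(3, 12)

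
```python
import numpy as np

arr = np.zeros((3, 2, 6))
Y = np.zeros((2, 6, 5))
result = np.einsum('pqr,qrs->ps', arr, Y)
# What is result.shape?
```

(3, 5)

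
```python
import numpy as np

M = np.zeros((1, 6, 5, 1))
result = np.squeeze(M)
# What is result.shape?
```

(6, 5)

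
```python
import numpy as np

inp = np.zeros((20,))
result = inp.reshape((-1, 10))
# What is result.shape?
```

(2, 10)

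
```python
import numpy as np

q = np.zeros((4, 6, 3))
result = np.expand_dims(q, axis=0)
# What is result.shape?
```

(1, 4, 6, 3)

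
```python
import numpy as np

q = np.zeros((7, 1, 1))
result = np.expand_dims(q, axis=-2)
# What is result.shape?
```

(7, 1, 1, 1)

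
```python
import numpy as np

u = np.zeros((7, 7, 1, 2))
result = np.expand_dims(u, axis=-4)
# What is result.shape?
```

(7, 1, 7, 1, 2)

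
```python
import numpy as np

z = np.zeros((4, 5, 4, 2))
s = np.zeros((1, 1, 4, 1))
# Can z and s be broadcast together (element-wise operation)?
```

Yes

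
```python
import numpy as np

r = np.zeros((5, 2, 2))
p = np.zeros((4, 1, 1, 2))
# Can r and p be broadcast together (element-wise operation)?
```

Yes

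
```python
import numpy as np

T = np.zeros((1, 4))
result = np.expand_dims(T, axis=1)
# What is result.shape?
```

(1, 1, 4)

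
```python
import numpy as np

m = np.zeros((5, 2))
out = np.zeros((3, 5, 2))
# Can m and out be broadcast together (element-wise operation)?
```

Yes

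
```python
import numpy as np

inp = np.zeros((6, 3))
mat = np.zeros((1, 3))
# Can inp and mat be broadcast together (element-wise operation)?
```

Yes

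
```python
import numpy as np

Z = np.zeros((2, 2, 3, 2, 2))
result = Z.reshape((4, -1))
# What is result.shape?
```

(4, 12)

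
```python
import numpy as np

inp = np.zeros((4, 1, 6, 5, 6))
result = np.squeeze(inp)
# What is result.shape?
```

(4, 6, 5, 6)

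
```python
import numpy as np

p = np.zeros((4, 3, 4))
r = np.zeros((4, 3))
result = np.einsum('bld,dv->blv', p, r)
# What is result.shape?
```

(4, 3, 3)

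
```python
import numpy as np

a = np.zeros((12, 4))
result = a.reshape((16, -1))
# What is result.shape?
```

(16, 3)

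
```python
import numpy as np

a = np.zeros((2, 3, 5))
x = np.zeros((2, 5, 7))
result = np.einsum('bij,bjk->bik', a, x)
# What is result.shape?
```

(2, 3, 7)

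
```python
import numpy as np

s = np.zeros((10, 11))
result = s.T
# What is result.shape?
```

(11, 10)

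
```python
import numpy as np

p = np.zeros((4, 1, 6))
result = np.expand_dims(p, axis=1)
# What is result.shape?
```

(4, 1, 1, 6)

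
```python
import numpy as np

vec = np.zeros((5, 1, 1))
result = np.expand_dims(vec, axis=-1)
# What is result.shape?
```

(5, 1, 1, 1)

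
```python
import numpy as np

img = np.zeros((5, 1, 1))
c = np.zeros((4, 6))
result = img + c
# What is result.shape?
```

(5, 4, 6)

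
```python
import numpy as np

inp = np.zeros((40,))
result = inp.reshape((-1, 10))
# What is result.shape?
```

(4, 10)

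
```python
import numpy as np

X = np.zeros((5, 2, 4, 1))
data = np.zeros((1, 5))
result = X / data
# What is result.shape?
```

(5, 2, 4, 5)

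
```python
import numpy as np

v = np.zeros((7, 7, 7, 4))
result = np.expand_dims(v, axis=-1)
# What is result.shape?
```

(7, 7, 7, 4, 1)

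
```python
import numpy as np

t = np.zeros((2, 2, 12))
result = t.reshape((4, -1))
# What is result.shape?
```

(4, 12)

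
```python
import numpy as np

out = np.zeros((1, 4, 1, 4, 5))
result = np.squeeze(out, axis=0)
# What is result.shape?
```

(4, 1, 4, 5)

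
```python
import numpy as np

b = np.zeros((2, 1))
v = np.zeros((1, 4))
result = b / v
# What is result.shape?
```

(2, 4)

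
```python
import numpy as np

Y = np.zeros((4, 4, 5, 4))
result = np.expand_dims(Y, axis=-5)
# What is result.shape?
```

(1, 4, 4, 5, 4)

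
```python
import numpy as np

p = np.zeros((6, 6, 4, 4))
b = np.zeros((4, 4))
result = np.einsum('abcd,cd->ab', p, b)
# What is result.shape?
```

(6, 6)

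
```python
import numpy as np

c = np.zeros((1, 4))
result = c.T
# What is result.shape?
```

(4, 1)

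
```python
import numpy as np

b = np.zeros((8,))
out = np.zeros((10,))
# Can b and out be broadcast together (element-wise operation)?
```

No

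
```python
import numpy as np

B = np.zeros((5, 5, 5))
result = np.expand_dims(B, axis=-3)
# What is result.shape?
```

(5, 1, 5, 5)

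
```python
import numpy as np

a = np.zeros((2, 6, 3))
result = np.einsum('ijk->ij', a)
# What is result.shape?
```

(2, 6)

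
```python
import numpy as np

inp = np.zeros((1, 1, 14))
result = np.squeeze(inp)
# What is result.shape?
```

(14,)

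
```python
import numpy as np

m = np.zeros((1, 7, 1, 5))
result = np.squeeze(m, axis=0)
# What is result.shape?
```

(7, 1, 5)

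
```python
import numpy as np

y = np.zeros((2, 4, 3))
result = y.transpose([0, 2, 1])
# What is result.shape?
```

(2, 3, 4)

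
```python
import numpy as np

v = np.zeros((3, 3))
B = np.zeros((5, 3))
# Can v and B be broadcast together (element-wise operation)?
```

No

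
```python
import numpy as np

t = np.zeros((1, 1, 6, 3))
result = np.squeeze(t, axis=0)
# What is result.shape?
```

(1, 6, 3)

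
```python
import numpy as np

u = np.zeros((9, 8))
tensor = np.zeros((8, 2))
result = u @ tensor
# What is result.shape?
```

(9, 2)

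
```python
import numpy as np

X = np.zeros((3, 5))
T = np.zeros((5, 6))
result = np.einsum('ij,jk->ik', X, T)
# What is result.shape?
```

(3, 6)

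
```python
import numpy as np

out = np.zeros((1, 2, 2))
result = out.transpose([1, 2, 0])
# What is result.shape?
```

(2, 2, 1)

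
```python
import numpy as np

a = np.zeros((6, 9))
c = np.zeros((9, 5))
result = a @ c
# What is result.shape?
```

(6, 5)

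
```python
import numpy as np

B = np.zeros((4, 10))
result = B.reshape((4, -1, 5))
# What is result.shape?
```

(4, 2, 5)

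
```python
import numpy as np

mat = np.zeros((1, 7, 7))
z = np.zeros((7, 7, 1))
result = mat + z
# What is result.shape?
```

(7, 7, 7)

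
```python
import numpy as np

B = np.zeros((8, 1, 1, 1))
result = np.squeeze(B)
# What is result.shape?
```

(8,)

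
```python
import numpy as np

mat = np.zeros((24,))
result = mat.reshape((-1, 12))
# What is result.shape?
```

(2, 12)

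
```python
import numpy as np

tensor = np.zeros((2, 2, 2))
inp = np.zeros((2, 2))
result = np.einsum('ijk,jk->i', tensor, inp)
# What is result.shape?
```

(2,)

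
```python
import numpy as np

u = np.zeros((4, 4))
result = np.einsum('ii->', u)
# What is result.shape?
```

()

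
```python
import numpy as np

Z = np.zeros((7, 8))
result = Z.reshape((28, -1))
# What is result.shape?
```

(28, 2)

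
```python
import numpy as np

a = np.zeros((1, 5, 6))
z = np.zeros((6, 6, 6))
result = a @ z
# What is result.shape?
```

(6, 5, 6)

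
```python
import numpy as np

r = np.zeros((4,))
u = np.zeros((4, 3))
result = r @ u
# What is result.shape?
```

(3,)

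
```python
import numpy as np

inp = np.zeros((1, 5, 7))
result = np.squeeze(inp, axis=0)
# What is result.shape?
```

(5, 7)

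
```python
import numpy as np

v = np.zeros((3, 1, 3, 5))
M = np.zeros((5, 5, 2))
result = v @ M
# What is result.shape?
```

(3, 5, 3, 2)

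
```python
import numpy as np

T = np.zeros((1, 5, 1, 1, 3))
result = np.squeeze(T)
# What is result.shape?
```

(5, 3)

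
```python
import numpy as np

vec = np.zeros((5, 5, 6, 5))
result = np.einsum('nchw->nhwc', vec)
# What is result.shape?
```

(5, 6, 5, 5)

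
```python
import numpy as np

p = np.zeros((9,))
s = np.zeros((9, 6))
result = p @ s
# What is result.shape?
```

(6,)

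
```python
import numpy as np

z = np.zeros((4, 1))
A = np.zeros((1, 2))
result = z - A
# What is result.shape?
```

(4, 2)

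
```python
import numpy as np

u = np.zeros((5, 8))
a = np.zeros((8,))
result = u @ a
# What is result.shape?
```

(5,)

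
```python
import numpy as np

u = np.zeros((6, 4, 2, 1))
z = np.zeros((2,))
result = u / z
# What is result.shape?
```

(6, 4, 2, 2)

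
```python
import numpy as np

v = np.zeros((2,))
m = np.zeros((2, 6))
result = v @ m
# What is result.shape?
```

(6,)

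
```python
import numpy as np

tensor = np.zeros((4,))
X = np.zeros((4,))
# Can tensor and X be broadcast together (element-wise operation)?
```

Yes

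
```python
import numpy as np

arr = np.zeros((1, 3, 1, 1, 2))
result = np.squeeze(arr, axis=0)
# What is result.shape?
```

(3, 1, 1, 2)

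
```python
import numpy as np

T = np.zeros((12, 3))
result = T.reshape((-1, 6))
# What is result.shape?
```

(6, 6)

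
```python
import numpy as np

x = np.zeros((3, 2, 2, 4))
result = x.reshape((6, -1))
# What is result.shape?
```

(6, 8)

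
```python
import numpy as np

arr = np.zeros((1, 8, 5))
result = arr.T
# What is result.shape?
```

(5, 8, 1)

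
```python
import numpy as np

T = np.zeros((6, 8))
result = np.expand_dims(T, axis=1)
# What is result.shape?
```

(6, 1, 8)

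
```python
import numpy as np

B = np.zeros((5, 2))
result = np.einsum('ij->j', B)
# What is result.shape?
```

(2,)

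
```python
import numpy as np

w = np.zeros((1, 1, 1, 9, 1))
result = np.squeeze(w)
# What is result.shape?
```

(9,)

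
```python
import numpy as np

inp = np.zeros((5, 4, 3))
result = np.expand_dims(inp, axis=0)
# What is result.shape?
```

(1, 5, 4, 3)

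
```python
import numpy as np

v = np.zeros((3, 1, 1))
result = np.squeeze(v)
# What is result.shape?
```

(3,)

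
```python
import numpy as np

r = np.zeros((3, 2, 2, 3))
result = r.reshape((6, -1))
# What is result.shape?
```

(6, 6)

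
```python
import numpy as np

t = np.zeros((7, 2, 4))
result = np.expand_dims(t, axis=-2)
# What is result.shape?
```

(7, 2, 1, 4)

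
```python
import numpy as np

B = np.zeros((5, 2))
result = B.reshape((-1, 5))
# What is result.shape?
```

(2, 5)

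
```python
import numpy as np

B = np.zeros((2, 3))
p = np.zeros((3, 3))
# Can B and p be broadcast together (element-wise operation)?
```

No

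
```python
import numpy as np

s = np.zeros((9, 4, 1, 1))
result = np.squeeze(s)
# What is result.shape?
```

(9, 4)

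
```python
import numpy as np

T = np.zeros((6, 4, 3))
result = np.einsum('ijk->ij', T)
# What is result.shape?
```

(6, 4)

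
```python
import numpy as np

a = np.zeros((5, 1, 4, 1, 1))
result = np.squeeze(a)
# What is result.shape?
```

(5, 4)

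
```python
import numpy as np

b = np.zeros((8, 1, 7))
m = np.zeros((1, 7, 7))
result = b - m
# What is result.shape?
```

(8, 7, 7)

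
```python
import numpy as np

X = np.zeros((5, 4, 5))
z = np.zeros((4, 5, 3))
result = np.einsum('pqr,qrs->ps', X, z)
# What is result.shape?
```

(5, 3)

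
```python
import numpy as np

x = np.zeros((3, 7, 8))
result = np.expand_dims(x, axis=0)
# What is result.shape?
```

(1, 3, 7, 8)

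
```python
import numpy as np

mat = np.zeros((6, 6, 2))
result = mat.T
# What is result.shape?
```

(2, 6, 6)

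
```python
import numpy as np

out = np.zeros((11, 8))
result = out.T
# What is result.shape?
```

(8, 11)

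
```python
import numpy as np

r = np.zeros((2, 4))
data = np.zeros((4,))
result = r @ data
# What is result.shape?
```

(2,)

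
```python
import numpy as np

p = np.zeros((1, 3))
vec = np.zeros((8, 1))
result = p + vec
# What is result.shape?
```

(8, 3)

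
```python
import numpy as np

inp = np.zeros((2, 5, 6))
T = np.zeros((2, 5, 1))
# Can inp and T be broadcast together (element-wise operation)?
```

Yes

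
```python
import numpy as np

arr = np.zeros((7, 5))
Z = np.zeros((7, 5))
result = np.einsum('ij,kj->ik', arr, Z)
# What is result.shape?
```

(7, 7)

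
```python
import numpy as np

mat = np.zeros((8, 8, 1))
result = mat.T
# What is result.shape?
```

(1, 8, 8)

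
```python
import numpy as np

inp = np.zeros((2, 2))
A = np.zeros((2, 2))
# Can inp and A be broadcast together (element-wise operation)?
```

Yes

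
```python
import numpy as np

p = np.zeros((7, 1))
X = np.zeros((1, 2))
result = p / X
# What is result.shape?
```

(7, 2)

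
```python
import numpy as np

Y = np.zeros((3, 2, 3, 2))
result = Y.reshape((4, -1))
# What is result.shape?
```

(4, 9)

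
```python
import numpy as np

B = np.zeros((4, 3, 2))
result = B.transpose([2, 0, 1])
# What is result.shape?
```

(2, 4, 3)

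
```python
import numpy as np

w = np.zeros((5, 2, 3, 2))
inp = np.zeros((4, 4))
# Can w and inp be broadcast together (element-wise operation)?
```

No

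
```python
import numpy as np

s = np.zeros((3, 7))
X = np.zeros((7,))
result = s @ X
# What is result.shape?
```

(3,)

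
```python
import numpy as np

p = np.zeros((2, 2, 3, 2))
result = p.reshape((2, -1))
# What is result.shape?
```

(2, 12)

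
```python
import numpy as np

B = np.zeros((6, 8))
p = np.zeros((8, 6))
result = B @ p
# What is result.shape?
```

(6, 6)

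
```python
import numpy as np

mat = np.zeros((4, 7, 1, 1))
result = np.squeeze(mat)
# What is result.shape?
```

(4, 7)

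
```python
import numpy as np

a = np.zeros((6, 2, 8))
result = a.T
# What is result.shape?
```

(8, 2, 6)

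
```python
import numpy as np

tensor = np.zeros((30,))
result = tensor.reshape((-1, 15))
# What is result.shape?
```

(2, 15)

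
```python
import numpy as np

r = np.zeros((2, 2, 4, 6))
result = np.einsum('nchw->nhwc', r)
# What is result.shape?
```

(2, 4, 6, 2)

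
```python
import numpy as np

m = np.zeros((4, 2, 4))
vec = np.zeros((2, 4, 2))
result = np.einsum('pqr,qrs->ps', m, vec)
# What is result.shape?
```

(4, 2)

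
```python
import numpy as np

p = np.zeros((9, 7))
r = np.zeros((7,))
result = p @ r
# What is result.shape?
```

(9,)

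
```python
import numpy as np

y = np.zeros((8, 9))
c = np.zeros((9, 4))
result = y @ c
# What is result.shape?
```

(8, 4)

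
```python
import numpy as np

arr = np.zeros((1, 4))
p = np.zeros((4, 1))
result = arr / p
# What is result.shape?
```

(4, 4)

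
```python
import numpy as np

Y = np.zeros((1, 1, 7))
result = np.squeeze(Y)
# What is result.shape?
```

(7,)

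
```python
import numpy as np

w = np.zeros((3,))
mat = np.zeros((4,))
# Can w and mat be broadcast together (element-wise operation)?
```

No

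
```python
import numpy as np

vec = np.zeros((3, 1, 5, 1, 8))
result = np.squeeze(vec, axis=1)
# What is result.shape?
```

(3, 5, 1, 8)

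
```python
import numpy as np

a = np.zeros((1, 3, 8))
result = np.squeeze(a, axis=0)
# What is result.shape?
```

(3, 8)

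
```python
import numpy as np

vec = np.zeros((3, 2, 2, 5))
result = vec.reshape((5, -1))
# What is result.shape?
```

(5, 12)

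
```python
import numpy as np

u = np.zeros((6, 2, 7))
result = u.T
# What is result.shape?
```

(7, 2, 6)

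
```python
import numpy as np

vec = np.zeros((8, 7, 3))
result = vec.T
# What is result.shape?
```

(3, 7, 8)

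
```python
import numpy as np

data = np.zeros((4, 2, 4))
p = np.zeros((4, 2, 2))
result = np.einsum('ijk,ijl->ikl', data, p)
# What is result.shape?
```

(4, 4, 2)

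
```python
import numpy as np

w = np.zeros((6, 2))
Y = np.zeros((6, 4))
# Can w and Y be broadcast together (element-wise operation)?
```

No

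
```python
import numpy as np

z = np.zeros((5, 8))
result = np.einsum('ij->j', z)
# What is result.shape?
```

(8,)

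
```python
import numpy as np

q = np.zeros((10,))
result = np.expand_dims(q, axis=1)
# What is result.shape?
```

(10, 1)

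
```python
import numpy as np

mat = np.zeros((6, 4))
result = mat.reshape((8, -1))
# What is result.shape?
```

(8, 3)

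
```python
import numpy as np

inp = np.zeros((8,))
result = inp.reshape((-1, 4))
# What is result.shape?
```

(2, 4)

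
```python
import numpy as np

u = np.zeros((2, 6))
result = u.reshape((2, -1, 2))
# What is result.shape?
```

(2, 3, 2)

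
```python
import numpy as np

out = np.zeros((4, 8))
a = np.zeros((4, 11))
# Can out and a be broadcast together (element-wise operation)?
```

No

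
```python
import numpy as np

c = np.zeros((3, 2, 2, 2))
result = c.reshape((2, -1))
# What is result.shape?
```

(2, 12)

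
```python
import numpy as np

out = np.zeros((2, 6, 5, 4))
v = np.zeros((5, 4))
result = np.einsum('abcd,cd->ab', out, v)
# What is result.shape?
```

(2, 6)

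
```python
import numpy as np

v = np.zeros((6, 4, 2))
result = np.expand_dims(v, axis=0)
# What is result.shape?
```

(1, 6, 4, 2)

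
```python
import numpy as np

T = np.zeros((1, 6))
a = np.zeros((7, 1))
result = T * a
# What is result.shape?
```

(7, 6)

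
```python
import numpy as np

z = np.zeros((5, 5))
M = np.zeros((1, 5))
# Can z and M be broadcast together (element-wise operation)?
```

Yes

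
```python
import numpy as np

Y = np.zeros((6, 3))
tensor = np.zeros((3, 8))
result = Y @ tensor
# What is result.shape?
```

(6, 8)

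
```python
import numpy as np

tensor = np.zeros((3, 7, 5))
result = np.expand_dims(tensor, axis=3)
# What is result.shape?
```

(3, 7, 5, 1)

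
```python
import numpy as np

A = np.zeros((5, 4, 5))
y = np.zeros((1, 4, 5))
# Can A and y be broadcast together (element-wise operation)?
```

Yes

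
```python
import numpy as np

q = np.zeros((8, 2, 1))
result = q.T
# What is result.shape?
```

(1, 2, 8)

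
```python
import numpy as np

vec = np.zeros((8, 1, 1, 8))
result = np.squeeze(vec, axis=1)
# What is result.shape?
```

(8, 1, 8)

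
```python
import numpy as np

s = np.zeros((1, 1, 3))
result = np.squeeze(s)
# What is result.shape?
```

(3,)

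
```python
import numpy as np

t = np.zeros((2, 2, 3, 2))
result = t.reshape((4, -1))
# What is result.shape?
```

(4, 6)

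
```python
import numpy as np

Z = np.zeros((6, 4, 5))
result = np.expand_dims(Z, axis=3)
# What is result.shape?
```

(6, 4, 5, 1)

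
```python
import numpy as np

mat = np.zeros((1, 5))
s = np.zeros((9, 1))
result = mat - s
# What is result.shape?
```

(9, 5)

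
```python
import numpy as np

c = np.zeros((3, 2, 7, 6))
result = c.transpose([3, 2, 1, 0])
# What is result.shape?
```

(6, 7, 2, 3)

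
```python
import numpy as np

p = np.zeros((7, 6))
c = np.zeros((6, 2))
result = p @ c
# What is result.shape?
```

(7, 2)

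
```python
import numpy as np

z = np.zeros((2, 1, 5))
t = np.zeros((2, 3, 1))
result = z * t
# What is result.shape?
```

(2, 3, 5)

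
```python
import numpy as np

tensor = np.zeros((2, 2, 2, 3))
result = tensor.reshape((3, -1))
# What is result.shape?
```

(3, 8)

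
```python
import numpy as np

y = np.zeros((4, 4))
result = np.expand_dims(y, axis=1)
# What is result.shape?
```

(4, 1, 4)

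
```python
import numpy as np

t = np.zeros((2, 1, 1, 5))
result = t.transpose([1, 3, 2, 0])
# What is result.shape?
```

(1, 5, 1, 2)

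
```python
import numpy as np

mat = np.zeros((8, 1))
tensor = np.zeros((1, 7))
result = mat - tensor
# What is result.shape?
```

(8, 7)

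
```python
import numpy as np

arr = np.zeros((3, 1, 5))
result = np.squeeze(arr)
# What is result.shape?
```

(3, 5)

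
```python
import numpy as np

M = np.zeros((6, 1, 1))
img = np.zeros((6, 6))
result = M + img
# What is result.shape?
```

(6, 6, 6)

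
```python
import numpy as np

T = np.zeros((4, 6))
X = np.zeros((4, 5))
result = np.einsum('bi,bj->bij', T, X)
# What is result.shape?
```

(4, 6, 5)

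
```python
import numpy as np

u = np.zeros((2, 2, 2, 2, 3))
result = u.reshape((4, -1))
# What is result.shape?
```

(4, 12)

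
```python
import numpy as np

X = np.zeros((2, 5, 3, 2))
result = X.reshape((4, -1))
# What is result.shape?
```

(4, 15)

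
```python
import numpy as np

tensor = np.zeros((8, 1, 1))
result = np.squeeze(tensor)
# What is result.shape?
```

(8,)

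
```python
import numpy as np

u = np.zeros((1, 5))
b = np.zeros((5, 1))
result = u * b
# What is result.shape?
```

(5, 5)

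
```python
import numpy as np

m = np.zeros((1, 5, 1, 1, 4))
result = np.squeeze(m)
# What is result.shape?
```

(5, 4)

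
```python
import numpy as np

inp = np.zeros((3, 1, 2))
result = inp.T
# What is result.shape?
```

(2, 1, 3)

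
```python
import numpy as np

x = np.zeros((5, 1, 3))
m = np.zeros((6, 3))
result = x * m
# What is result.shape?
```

(5, 6, 3)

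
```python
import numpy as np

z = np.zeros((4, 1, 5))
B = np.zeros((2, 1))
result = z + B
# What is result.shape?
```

(4, 2, 5)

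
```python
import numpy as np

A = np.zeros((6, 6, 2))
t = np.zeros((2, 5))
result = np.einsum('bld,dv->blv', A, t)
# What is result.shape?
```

(6, 6, 5)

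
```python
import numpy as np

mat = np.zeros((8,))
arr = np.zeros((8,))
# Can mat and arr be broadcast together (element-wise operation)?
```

Yes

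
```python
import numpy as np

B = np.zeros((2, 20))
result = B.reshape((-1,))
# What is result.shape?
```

(40,)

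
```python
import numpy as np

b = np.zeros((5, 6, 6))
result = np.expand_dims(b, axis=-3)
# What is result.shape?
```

(5, 1, 6, 6)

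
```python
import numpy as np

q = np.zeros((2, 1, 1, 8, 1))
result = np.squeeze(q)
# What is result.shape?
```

(2, 8)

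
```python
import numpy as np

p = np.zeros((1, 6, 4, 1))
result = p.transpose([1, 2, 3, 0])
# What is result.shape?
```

(6, 4, 1, 1)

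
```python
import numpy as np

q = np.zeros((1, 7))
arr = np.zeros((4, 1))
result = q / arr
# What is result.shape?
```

(4, 7)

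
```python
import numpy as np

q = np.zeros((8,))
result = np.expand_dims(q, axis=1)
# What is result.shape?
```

(8, 1)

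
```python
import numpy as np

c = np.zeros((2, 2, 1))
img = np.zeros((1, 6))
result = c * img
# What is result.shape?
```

(2, 2, 6)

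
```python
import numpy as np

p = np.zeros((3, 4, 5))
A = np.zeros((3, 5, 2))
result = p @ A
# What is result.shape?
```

(3, 4, 2)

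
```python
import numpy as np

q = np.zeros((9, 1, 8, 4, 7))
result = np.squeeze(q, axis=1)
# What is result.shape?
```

(9, 8, 4, 7)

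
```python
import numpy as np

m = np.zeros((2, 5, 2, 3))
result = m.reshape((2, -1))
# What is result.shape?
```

(2, 30)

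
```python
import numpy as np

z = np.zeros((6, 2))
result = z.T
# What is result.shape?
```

(2, 6)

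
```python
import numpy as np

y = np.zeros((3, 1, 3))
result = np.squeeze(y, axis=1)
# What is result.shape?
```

(3, 3)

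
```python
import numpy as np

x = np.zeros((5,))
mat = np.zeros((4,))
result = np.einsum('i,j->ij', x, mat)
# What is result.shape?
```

(5, 4)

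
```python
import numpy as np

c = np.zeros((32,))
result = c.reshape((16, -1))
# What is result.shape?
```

(16, 2)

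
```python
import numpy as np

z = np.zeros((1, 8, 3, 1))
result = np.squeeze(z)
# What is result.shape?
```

(8, 3)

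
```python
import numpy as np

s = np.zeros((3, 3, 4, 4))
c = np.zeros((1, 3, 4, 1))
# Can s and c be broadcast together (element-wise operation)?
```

Yes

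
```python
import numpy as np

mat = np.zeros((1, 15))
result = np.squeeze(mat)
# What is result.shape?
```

(15,)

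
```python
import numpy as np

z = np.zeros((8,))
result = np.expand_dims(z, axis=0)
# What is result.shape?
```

(1, 8)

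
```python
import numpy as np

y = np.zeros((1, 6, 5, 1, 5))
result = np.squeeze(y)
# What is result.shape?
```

(6, 5, 5)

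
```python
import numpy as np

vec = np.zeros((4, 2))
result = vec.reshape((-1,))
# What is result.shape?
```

(8,)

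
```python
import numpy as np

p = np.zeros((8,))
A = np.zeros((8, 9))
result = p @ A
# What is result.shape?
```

(9,)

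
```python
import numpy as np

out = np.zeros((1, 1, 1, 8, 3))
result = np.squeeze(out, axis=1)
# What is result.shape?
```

(1, 1, 8, 3)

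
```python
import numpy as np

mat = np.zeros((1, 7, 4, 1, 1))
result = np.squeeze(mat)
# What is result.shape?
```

(7, 4)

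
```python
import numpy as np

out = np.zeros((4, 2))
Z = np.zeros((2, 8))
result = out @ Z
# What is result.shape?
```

(4, 8)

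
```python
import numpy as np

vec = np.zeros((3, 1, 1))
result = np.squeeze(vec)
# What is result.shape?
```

(3,)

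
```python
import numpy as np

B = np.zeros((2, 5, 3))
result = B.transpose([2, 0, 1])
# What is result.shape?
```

(3, 2, 5)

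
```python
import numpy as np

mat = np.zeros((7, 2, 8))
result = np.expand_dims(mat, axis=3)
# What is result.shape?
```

(7, 2, 8, 1)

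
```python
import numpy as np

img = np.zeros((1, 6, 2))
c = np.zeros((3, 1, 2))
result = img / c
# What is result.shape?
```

(3, 6, 2)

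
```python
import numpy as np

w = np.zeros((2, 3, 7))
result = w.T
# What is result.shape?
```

(7, 3, 2)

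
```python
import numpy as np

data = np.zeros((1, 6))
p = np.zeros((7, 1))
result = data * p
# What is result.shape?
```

(7, 6)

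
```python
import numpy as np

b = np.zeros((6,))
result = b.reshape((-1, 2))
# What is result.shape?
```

(3, 2)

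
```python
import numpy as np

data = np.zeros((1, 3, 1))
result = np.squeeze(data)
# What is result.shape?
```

(3,)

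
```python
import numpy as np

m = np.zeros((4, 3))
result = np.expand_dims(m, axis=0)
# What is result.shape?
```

(1, 4, 3)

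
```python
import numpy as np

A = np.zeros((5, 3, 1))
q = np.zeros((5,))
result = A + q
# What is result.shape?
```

(5, 3, 5)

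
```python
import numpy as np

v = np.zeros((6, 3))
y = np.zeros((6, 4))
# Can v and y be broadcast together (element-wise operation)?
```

No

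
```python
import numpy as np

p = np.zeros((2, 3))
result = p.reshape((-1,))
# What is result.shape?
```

(6,)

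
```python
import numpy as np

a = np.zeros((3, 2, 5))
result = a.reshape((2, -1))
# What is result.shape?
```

(2, 15)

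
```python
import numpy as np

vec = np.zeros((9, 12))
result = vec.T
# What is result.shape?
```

(12, 9)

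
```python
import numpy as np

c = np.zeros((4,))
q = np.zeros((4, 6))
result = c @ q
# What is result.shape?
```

(6,)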